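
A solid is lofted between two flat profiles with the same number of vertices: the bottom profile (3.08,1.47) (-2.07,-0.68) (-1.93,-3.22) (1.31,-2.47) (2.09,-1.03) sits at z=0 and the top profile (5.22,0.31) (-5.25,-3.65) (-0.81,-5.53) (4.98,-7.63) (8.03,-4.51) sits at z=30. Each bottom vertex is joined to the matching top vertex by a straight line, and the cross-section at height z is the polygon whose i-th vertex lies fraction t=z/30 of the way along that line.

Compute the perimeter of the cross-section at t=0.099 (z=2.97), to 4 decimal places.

Perimeter at t=0.099: 16.8906

Cross-section at t=0.099: each vertex is (1-t)·p0[i] + t·p1[i].
  v1: (1-0.099)·(3.08,1.47) + 0.099·(5.22,0.31) = (3.2919,1.3552)
  v2: (1-0.099)·(-2.07,-0.68) + 0.099·(-5.25,-3.65) = (-2.3848,-0.9740)
  v3: (1-0.099)·(-1.93,-3.22) + 0.099·(-0.81,-5.53) = (-1.8191,-3.4487)
  v4: (1-0.099)·(1.31,-2.47) + 0.099·(4.98,-7.63) = (1.6733,-2.9808)
  v5: (1-0.099)·(2.09,-1.03) + 0.099·(8.03,-4.51) = (2.6781,-1.3745)
Perimeter = Σ |v_{i+1} − v_i|:
  edge 1→2: √(-5.6767² + -2.3292²) = 6.1359 (running 6.1359)
  edge 2→3: √(0.5657² + -2.4747²) = 2.5385 (running 8.6744)
  edge 3→4: √(3.4924² + 0.4679²) = 3.5236 (running 12.1981)
  edge 4→5: √(1.0047² + 1.6063²) = 1.8947 (running 14.0928)
  edge 5→1: √(0.6138² + 2.7297²) = 2.7978 (running 16.8906)
Perimeter = 16.8906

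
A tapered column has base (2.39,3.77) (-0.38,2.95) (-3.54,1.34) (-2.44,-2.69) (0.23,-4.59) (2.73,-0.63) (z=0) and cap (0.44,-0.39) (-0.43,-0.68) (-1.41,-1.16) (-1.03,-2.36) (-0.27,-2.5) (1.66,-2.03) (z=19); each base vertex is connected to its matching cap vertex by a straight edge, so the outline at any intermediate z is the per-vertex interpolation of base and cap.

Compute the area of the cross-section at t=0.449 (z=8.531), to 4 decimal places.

Cross-section at t=0.449: each vertex is (1-t)·p0[i] + t·p1[i].
  v1: (1-0.449)·(2.39,3.77) + 0.449·(0.44,-0.39) = (1.5144,1.9022)
  v2: (1-0.449)·(-0.38,2.95) + 0.449·(-0.43,-0.68) = (-0.4024,1.3201)
  v3: (1-0.449)·(-3.54,1.34) + 0.449·(-1.41,-1.16) = (-2.5836,0.2175)
  v4: (1-0.449)·(-2.44,-2.69) + 0.449·(-1.03,-2.36) = (-1.8069,-2.5418)
  v5: (1-0.449)·(0.23,-4.59) + 0.449·(-0.27,-2.5) = (0.0055,-3.6516)
  v6: (1-0.449)·(2.73,-0.63) + 0.449·(1.66,-2.03) = (2.2496,-1.2586)
Shoelace sum Σ(x_i·y_{i+1} − x_{i+1}·y_i):
  i=1: 1.5144·1.3201 − -0.4024·1.9022 = +2.7648 (running +2.7648)
  i=2: -0.4024·0.2175 − -2.5836·1.3201 = +3.3232 (running +6.0880)
  i=3: -2.5836·-2.5418 − -1.8069·0.2175 = +6.9602 (running +13.0481)
  i=4: -1.8069·-3.6516 − 0.0055·-2.5418 = +6.6121 (running +19.6602)
  i=5: 0.0055·-1.2586 − 2.2496·-3.6516 = +8.2076 (running +27.8678)
  i=6: 2.2496·1.9022 − 1.5144·-1.2586 = +6.1851 (running +34.0529)
Area = |Σ|/2 = |34.0529|/2 = 17.0265

Area at t=0.449: 17.0265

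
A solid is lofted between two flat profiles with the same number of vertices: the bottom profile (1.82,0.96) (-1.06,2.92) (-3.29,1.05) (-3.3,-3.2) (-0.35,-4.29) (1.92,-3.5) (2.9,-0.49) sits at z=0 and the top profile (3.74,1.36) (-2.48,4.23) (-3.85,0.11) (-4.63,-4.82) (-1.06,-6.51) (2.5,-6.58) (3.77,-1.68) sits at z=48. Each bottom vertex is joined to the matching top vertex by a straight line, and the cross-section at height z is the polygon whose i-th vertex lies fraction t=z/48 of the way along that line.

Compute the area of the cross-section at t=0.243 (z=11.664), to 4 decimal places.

Cross-section at t=0.243: each vertex is (1-t)·p0[i] + t·p1[i].
  v1: (1-0.243)·(1.82,0.96) + 0.243·(3.74,1.36) = (2.2866,1.0572)
  v2: (1-0.243)·(-1.06,2.92) + 0.243·(-2.48,4.23) = (-1.4051,3.2383)
  v3: (1-0.243)·(-3.29,1.05) + 0.243·(-3.85,0.11) = (-3.4261,0.8216)
  v4: (1-0.243)·(-3.3,-3.2) + 0.243·(-4.63,-4.82) = (-3.6232,-3.5937)
  v5: (1-0.243)·(-0.35,-4.29) + 0.243·(-1.06,-6.51) = (-0.5225,-4.8295)
  v6: (1-0.243)·(1.92,-3.5) + 0.243·(2.5,-6.58) = (2.0609,-4.2484)
  v7: (1-0.243)·(2.9,-0.49) + 0.243·(3.77,-1.68) = (3.1114,-0.7792)
Shoelace sum Σ(x_i·y_{i+1} − x_{i+1}·y_i):
  i=1: 2.2866·3.2383 − -1.4051·1.0572 = +8.8901 (running +8.8901)
  i=2: -1.4051·0.8216 − -3.4261·3.2383 = +9.9404 (running +18.8305)
  i=3: -3.4261·-3.5937 − -3.6232·0.8216 = +15.2889 (running +34.1194)
  i=4: -3.6232·-4.8295 − -0.5225·-3.5937 = +15.6203 (running +49.7396)
  i=5: -0.5225·-4.2484 − 2.0609·-4.8295 = +12.1732 (running +61.9128)
  i=6: 2.0609·-0.7792 − 3.1114·-4.2484 = +11.6128 (running +73.5256)
  i=7: 3.1114·1.0572 − 2.2866·-0.7792 = +5.0710 (running +78.5966)
Area = |Σ|/2 = |78.5966|/2 = 39.2983

Area at t=0.243: 39.2983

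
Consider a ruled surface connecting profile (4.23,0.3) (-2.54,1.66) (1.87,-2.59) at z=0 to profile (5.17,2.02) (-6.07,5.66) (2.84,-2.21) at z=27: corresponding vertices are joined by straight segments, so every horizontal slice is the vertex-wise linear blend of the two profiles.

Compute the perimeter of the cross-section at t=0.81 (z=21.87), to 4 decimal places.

Perimeter at t=0.81: 26.2771

Cross-section at t=0.81: each vertex is (1-t)·p0[i] + t·p1[i].
  v1: (1-0.81)·(4.23,0.3) + 0.81·(5.17,2.02) = (4.9914,1.6932)
  v2: (1-0.81)·(-2.54,1.66) + 0.81·(-6.07,5.66) = (-5.3993,4.9000)
  v3: (1-0.81)·(1.87,-2.59) + 0.81·(2.84,-2.21) = (2.6557,-2.2822)
Perimeter = Σ |v_{i+1} − v_i|:
  edge 1→2: √(-10.3907² + 3.2068²) = 10.8743 (running 10.8743)
  edge 2→3: √(8.0550² + -7.1822²) = 10.7920 (running 21.6663)
  edge 3→1: √(2.3357² + 3.9754²) = 4.6108 (running 26.2771)
Perimeter = 26.2771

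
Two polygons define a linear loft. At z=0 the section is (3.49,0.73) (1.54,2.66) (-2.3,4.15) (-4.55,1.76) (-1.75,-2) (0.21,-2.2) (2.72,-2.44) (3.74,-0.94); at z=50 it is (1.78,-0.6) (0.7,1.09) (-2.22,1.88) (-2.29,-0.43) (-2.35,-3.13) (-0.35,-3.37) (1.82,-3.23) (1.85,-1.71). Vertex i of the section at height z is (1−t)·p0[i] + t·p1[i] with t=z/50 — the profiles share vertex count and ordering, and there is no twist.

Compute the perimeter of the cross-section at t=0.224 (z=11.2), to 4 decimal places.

Perimeter at t=0.224: 21.2070

Cross-section at t=0.224: each vertex is (1-t)·p0[i] + t·p1[i].
  v1: (1-0.224)·(3.49,0.73) + 0.224·(1.78,-0.6) = (3.1070,0.4321)
  v2: (1-0.224)·(1.54,2.66) + 0.224·(0.7,1.09) = (1.3518,2.3083)
  v3: (1-0.224)·(-2.3,4.15) + 0.224·(-2.22,1.88) = (-2.2821,3.6415)
  v4: (1-0.224)·(-4.55,1.76) + 0.224·(-2.29,-0.43) = (-4.0438,1.2694)
  v5: (1-0.224)·(-1.75,-2) + 0.224·(-2.35,-3.13) = (-1.8844,-2.2531)
  v6: (1-0.224)·(0.21,-2.2) + 0.224·(-0.35,-3.37) = (0.0846,-2.4621)
  v7: (1-0.224)·(2.72,-2.44) + 0.224·(1.82,-3.23) = (2.5184,-2.6170)
  v8: (1-0.224)·(3.74,-0.94) + 0.224·(1.85,-1.71) = (3.3166,-1.1125)
Perimeter = Σ |v_{i+1} − v_i|:
  edge 1→2: √(-1.7551² + 1.8762²) = 2.5692 (running 2.5692)
  edge 2→3: √(-3.6339² + 1.3332²) = 3.8708 (running 6.4399)
  edge 3→4: √(-1.7617² + -2.3721²) = 2.9547 (running 9.3947)
  edge 4→5: √(2.1594² + -3.5226²) = 4.1317 (running 13.5264)
  edge 5→6: √(1.9690² + -0.2090²) = 1.9800 (running 15.5064)
  edge 6→7: √(2.4338² + -0.1549²) = 2.4388 (running 17.9452)
  edge 7→8: √(0.7982² + 1.5045²) = 1.7031 (running 19.6483)
  edge 8→1: √(-0.2097² + 1.5446²) = 1.5587 (running 21.2070)
Perimeter = 21.2070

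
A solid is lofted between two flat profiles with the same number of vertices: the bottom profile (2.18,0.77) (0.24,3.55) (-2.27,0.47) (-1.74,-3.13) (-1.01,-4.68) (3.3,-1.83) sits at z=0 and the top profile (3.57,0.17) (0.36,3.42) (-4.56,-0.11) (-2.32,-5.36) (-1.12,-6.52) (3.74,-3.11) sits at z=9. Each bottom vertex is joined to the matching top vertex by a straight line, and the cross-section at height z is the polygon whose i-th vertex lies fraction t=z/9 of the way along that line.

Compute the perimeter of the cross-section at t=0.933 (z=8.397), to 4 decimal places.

Perimeter at t=0.933: 26.7477

Cross-section at t=0.933: each vertex is (1-t)·p0[i] + t·p1[i].
  v1: (1-0.933)·(2.18,0.77) + 0.933·(3.57,0.17) = (3.4769,0.2102)
  v2: (1-0.933)·(0.24,3.55) + 0.933·(0.36,3.42) = (0.3520,3.4287)
  v3: (1-0.933)·(-2.27,0.47) + 0.933·(-4.56,-0.11) = (-4.4066,-0.0711)
  v4: (1-0.933)·(-1.74,-3.13) + 0.933·(-2.32,-5.36) = (-2.2811,-5.2106)
  v5: (1-0.933)·(-1.01,-4.68) + 0.933·(-1.12,-6.52) = (-1.1126,-6.3967)
  v6: (1-0.933)·(3.3,-1.83) + 0.933·(3.74,-3.11) = (3.7105,-3.0242)
Perimeter = Σ |v_{i+1} − v_i|:
  edge 1→2: √(-3.1249² + 3.2185²) = 4.4860 (running 4.4860)
  edge 2→3: √(-4.7585² + -3.4999²) = 5.9070 (running 10.3930)
  edge 3→4: √(2.1254² + -5.1395²) = 5.5616 (running 15.9546)
  edge 4→5: √(1.1685² + -1.1861²) = 1.6650 (running 17.6196)
  edge 5→6: √(4.8232² + 3.3725²) = 5.8853 (running 23.5049)
  edge 6→1: √(-0.2337² + 3.2344²) = 3.2429 (running 26.7477)
Perimeter = 26.7477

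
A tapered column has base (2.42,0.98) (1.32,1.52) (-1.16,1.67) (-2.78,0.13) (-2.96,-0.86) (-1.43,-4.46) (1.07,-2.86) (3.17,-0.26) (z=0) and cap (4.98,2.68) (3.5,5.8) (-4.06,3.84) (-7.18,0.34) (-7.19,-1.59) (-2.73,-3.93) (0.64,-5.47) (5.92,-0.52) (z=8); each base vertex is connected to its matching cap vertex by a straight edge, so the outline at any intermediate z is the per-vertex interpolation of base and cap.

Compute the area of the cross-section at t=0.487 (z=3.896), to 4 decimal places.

Cross-section at t=0.487: each vertex is (1-t)·p0[i] + t·p1[i].
  v1: (1-0.487)·(2.42,0.98) + 0.487·(4.98,2.68) = (3.6667,1.8079)
  v2: (1-0.487)·(1.32,1.52) + 0.487·(3.5,5.8) = (2.3817,3.6044)
  v3: (1-0.487)·(-1.16,1.67) + 0.487·(-4.06,3.84) = (-2.5723,2.7268)
  v4: (1-0.487)·(-2.78,0.13) + 0.487·(-7.18,0.34) = (-4.9228,0.2323)
  v5: (1-0.487)·(-2.96,-0.86) + 0.487·(-7.19,-1.59) = (-5.0200,-1.2155)
  v6: (1-0.487)·(-1.43,-4.46) + 0.487·(-2.73,-3.93) = (-2.0631,-4.2019)
  v7: (1-0.487)·(1.07,-2.86) + 0.487·(0.64,-5.47) = (0.8606,-4.1311)
  v8: (1-0.487)·(3.17,-0.26) + 0.487·(5.92,-0.52) = (4.5092,-0.3866)
Shoelace sum Σ(x_i·y_{i+1} − x_{i+1}·y_i):
  i=1: 3.6667·3.6044 − 2.3817·1.8079 = +8.9104 (running +8.9104)
  i=2: 2.3817·2.7268 − -2.5723·3.6044 = +15.7658 (running +24.6762)
  i=3: -2.5723·0.2323 − -4.9228·2.7268 = +12.8260 (running +37.5021)
  i=4: -4.9228·-1.2155 − -5.0200·0.2323 = +7.1497 (running +44.6518)
  i=5: -5.0200·-4.2019 − -2.0631·-1.2155 = +18.5858 (running +63.2377)
  i=6: -2.0631·-4.1311 − 0.8606·-4.2019 = +12.1389 (running +75.3766)
  i=7: 0.8606·-0.3866 − 4.5092·-4.1311 = +18.2953 (running +93.6719)
  i=8: 4.5092·1.8079 − 3.6667·-0.3866 = +9.5699 (running +103.2418)
Area = |Σ|/2 = |103.2418|/2 = 51.6209

Area at t=0.487: 51.6209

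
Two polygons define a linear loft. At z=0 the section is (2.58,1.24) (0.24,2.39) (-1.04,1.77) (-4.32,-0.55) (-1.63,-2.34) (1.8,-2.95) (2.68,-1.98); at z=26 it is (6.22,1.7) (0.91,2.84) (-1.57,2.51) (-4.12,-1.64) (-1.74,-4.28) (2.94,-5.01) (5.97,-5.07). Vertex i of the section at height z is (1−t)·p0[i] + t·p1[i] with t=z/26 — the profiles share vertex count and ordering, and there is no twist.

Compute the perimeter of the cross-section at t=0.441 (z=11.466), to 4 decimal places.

Perimeter at t=0.441: 24.0737

Cross-section at t=0.441: each vertex is (1-t)·p0[i] + t·p1[i].
  v1: (1-0.441)·(2.58,1.24) + 0.441·(6.22,1.7) = (4.1852,1.4429)
  v2: (1-0.441)·(0.24,2.39) + 0.441·(0.91,2.84) = (0.5355,2.5884)
  v3: (1-0.441)·(-1.04,1.77) + 0.441·(-1.57,2.51) = (-1.2737,2.0963)
  v4: (1-0.441)·(-4.32,-0.55) + 0.441·(-4.12,-1.64) = (-4.2318,-1.0307)
  v5: (1-0.441)·(-1.63,-2.34) + 0.441·(-1.74,-4.28) = (-1.6785,-3.1955)
  v6: (1-0.441)·(1.8,-2.95) + 0.441·(2.94,-5.01) = (2.3027,-3.8585)
  v7: (1-0.441)·(2.68,-1.98) + 0.441·(5.97,-5.07) = (4.1309,-3.3427)
Perimeter = Σ |v_{i+1} − v_i|:
  edge 1→2: √(-3.6498² + 1.1456²) = 3.8253 (running 3.8253)
  edge 2→3: √(-1.8092² + -0.4921²) = 1.8749 (running 5.7003)
  edge 3→4: √(-2.9581² + -3.1270²) = 4.3045 (running 10.0047)
  edge 4→5: √(2.5533² + -2.1648²) = 3.3475 (running 13.3523)
  edge 5→6: √(3.9812² + -0.6629²) = 4.0361 (running 17.3883)
  edge 6→7: √(1.8281² + 0.5158²) = 1.8995 (running 19.2878)
  edge 7→1: √(0.0544² + 4.7856²) = 4.7859 (running 24.0737)
Perimeter = 24.0737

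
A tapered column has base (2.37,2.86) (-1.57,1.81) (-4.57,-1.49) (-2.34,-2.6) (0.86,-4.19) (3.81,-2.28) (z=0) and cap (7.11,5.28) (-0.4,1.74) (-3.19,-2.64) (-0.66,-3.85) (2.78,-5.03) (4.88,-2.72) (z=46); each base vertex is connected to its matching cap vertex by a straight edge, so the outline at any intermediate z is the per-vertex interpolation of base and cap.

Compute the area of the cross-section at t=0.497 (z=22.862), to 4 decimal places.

Area at t=0.497: 44.2226

Cross-section at t=0.497: each vertex is (1-t)·p0[i] + t·p1[i].
  v1: (1-0.497)·(2.37,2.86) + 0.497·(7.11,5.28) = (4.7258,4.0627)
  v2: (1-0.497)·(-1.57,1.81) + 0.497·(-0.4,1.74) = (-0.9885,1.7752)
  v3: (1-0.497)·(-4.57,-1.49) + 0.497·(-3.19,-2.64) = (-3.8841,-2.0615)
  v4: (1-0.497)·(-2.34,-2.6) + 0.497·(-0.66,-3.85) = (-1.5050,-3.2213)
  v5: (1-0.497)·(0.86,-4.19) + 0.497·(2.78,-5.03) = (1.8142,-4.6075)
  v6: (1-0.497)·(3.81,-2.28) + 0.497·(4.88,-2.72) = (4.3418,-2.4987)
Shoelace sum Σ(x_i·y_{i+1} − x_{i+1}·y_i):
  i=1: 4.7258·1.7752 − -0.9885·4.0627 = +12.4053 (running +12.4053)
  i=2: -0.9885·-2.0615 − -3.8841·1.7752 = +8.9330 (running +21.3383)
  i=3: -3.8841·-3.2213 − -1.5050·-2.0615 = +9.4091 (running +30.7474)
  i=4: -1.5050·-4.6075 − 1.8142·-3.2213 = +12.7786 (running +43.5260)
  i=5: 1.8142·-2.4987 − 4.3418·-4.6075 = +15.4715 (running +58.9975)
  i=6: 4.3418·4.0627 − 4.7258·-2.4987 = +29.4478 (running +88.4453)
Area = |Σ|/2 = |88.4453|/2 = 44.2226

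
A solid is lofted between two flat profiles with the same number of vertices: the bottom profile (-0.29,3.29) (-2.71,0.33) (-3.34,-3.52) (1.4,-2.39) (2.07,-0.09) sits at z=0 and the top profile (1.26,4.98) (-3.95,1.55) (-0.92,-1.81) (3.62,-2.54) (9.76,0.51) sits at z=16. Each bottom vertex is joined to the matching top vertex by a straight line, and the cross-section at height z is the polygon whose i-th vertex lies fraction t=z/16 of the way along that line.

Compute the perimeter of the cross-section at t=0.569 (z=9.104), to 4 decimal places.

Perimeter at t=0.569: 25.3803

Cross-section at t=0.569: each vertex is (1-t)·p0[i] + t·p1[i].
  v1: (1-0.569)·(-0.29,3.29) + 0.569·(1.26,4.98) = (0.5919,4.2516)
  v2: (1-0.569)·(-2.71,0.33) + 0.569·(-3.95,1.55) = (-3.4156,1.0242)
  v3: (1-0.569)·(-3.34,-3.52) + 0.569·(-0.92,-1.81) = (-1.9630,-2.5470)
  v4: (1-0.569)·(1.4,-2.39) + 0.569·(3.62,-2.54) = (2.6632,-2.4754)
  v5: (1-0.569)·(2.07,-0.09) + 0.569·(9.76,0.51) = (6.4456,0.2514)
Perimeter = Σ |v_{i+1} − v_i|:
  edge 1→2: √(-4.0075² + -3.2274²) = 5.1455 (running 5.1455)
  edge 2→3: √(1.4525² + -3.5712²) = 3.8553 (running 9.0008)
  edge 3→4: √(4.6262² + 0.0717²) = 4.6268 (running 13.6276)
  edge 4→5: √(3.7824² + 2.7268²) = 4.6628 (running 18.2904)
  edge 5→1: √(-5.8537² + 4.0002²) = 7.0899 (running 25.3803)
Perimeter = 25.3803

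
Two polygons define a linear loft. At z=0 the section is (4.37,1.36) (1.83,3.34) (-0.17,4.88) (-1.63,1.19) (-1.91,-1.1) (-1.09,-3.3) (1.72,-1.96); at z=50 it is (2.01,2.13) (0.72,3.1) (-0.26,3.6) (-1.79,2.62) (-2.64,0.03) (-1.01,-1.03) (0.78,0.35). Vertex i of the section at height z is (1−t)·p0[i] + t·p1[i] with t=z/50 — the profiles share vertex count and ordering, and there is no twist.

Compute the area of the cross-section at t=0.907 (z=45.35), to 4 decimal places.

Area at t=0.907: 13.5795

Cross-section at t=0.907: each vertex is (1-t)·p0[i] + t·p1[i].
  v1: (1-0.907)·(4.37,1.36) + 0.907·(2.01,2.13) = (2.2295,2.0584)
  v2: (1-0.907)·(1.83,3.34) + 0.907·(0.72,3.1) = (0.8232,3.1223)
  v3: (1-0.907)·(-0.17,4.88) + 0.907·(-0.26,3.6) = (-0.2516,3.7190)
  v4: (1-0.907)·(-1.63,1.19) + 0.907·(-1.79,2.62) = (-1.7751,2.4870)
  v5: (1-0.907)·(-1.91,-1.1) + 0.907·(-2.64,0.03) = (-2.5721,-0.0751)
  v6: (1-0.907)·(-1.09,-3.3) + 0.907·(-1.01,-1.03) = (-1.0174,-1.2411)
  v7: (1-0.907)·(1.72,-1.96) + 0.907·(0.78,0.35) = (0.8674,0.1352)
Shoelace sum Σ(x_i·y_{i+1} − x_{i+1}·y_i):
  i=1: 2.2295·3.1223 − 0.8232·2.0584 = +5.2666 (running +5.2666)
  i=2: 0.8232·3.7190 − -0.2516·3.1223 = +3.8473 (running +9.1139)
  i=3: -0.2516·2.4870 − -1.7751·3.7190 = +5.9759 (running +15.0899)
  i=4: -1.7751·-0.0751 − -2.5721·2.4870 = +6.5302 (running +21.6200)
  i=5: -2.5721·-1.2411 − -1.0174·-0.0751 = +3.1159 (running +24.7359)
  i=6: -1.0174·0.1352 − 0.8674·-1.2411 = +0.9390 (running +25.6749)
  i=7: 0.8674·2.0584 − 2.2295·0.1352 = +1.4841 (running +27.1590)
Area = |Σ|/2 = |27.1590|/2 = 13.5795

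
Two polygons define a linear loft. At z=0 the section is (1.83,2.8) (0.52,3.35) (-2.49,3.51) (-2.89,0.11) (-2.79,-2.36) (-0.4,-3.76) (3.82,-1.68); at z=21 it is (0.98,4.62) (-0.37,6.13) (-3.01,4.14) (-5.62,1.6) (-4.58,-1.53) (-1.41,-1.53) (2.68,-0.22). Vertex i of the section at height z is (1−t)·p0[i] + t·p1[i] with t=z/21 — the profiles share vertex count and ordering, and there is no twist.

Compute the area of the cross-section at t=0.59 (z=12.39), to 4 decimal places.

Cross-section at t=0.59: each vertex is (1-t)·p0[i] + t·p1[i].
  v1: (1-0.59)·(1.83,2.8) + 0.59·(0.98,4.62) = (1.3285,3.8738)
  v2: (1-0.59)·(0.52,3.35) + 0.59·(-0.37,6.13) = (-0.0051,4.9902)
  v3: (1-0.59)·(-2.49,3.51) + 0.59·(-3.01,4.14) = (-2.7968,3.8817)
  v4: (1-0.59)·(-2.89,0.11) + 0.59·(-5.62,1.6) = (-4.5007,0.9891)
  v5: (1-0.59)·(-2.79,-2.36) + 0.59·(-4.58,-1.53) = (-3.8461,-1.8703)
  v6: (1-0.59)·(-0.4,-3.76) + 0.59·(-1.41,-1.53) = (-0.9959,-2.4443)
  v7: (1-0.59)·(3.82,-1.68) + 0.59·(2.68,-0.22) = (3.1474,-0.8186)
Shoelace sum Σ(x_i·y_{i+1} − x_{i+1}·y_i):
  i=1: 1.3285·4.9902 − -0.0051·3.8738 = +6.6492 (running +6.6492)
  i=2: -0.0051·3.8817 − -2.7968·4.9902 = +13.9368 (running +20.5860)
  i=3: -2.7968·0.9891 − -4.5007·3.8817 = +14.7041 (running +35.2901)
  i=4: -4.5007·-1.8703 − -3.8461·0.9891 = +12.2218 (running +47.5119)
  i=5: -3.8461·-2.4443 − -0.9959·-1.8703 = +7.5384 (running +55.0503)
  i=6: -0.9959·-0.8186 − 3.1474·-2.4443 = +8.5084 (running +63.5587)
  i=7: 3.1474·3.8738 − 1.3285·-0.8186 = +13.2799 (running +76.8387)
Area = |Σ|/2 = |76.8387|/2 = 38.4193

Area at t=0.59: 38.4193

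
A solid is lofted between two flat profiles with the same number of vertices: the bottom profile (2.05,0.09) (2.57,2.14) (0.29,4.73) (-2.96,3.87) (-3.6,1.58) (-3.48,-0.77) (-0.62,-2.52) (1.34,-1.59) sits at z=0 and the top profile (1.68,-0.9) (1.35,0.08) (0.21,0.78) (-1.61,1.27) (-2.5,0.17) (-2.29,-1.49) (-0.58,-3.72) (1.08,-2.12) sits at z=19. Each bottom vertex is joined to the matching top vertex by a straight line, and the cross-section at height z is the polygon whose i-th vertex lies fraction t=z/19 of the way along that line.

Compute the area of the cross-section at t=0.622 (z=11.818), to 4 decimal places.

Cross-section at t=0.622: each vertex is (1-t)·p0[i] + t·p1[i].
  v1: (1-0.622)·(2.05,0.09) + 0.622·(1.68,-0.9) = (1.8199,-0.5258)
  v2: (1-0.622)·(2.57,2.14) + 0.622·(1.35,0.08) = (1.8112,0.8587)
  v3: (1-0.622)·(0.29,4.73) + 0.622·(0.21,0.78) = (0.2402,2.2731)
  v4: (1-0.622)·(-2.96,3.87) + 0.622·(-1.61,1.27) = (-2.1203,2.2528)
  v5: (1-0.622)·(-3.6,1.58) + 0.622·(-2.5,0.17) = (-2.9158,0.7030)
  v6: (1-0.622)·(-3.48,-0.77) + 0.622·(-2.29,-1.49) = (-2.7398,-1.2178)
  v7: (1-0.622)·(-0.62,-2.52) + 0.622·(-0.58,-3.72) = (-0.5951,-3.2664)
  v8: (1-0.622)·(1.34,-1.59) + 0.622·(1.08,-2.12) = (1.1783,-1.9197)
Shoelace sum Σ(x_i·y_{i+1} − x_{i+1}·y_i):
  i=1: 1.8199·0.8587 − 1.8112·-0.5258 = +2.5149 (running +2.5149)
  i=2: 1.8112·2.2731 − 0.2402·0.8587 = +3.9107 (running +6.4256)
  i=3: 0.2402·2.2528 − -2.1203·2.2731 = +5.3609 (running +11.7865)
  i=4: -2.1203·0.7030 − -2.9158·2.2528 = +5.0782 (running +16.8647)
  i=5: -2.9158·-1.2178 − -2.7398·0.7030 = +5.4770 (running +22.3417)
  i=6: -2.7398·-3.2664 − -0.5951·-1.2178 = +8.2246 (running +30.5663)
  i=7: -0.5951·-1.9197 − 1.1783·-3.2664 = +4.9912 (running +35.5574)
  i=8: 1.1783·-0.5258 − 1.8199·-1.9197 = +2.8740 (running +38.4314)
Area = |Σ|/2 = |38.4314|/2 = 19.2157

Area at t=0.622: 19.2157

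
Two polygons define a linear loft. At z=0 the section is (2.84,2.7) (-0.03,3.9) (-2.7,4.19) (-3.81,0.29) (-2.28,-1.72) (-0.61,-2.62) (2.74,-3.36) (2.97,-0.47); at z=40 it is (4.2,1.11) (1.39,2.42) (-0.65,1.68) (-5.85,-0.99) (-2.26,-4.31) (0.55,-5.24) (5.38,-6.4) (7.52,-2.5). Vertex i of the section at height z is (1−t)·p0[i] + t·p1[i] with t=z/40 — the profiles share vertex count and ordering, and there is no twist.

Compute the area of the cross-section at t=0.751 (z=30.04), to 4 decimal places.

Cross-section at t=0.751: each vertex is (1-t)·p0[i] + t·p1[i].
  v1: (1-0.751)·(2.84,2.7) + 0.751·(4.2,1.11) = (3.8614,1.5059)
  v2: (1-0.751)·(-0.03,3.9) + 0.751·(1.39,2.42) = (1.0364,2.7885)
  v3: (1-0.751)·(-2.7,4.19) + 0.751·(-0.65,1.68) = (-1.1604,2.3050)
  v4: (1-0.751)·(-3.81,0.29) + 0.751·(-5.85,-0.99) = (-5.3420,-0.6713)
  v5: (1-0.751)·(-2.28,-1.72) + 0.751·(-2.26,-4.31) = (-2.2650,-3.6651)
  v6: (1-0.751)·(-0.61,-2.62) + 0.751·(0.55,-5.24) = (0.2612,-4.5876)
  v7: (1-0.751)·(2.74,-3.36) + 0.751·(5.38,-6.4) = (4.7226,-5.6430)
  v8: (1-0.751)·(2.97,-0.47) + 0.751·(7.52,-2.5) = (6.3871,-1.9945)
Shoelace sum Σ(x_i·y_{i+1} − x_{i+1}·y_i):
  i=1: 3.8614·2.7885 − 1.0364·1.5059 = +9.2067 (running +9.2067)
  i=2: 1.0364·2.3050 − -1.1604·2.7885 = +5.6249 (running +14.8316)
  i=3: -1.1604·-0.6713 − -5.3420·2.3050 = +13.0923 (running +27.9239)
  i=4: -5.3420·-3.6651 − -2.2650·-0.6713 = +18.0586 (running +45.9826)
  i=5: -2.2650·-4.5876 − 0.2612·-3.6651 = +11.3480 (running +57.3306)
  i=6: 0.2612·-5.6430 − 4.7226·-4.5876 = +20.1919 (running +77.5225)
  i=7: 4.7226·-1.9945 − 6.3871·-5.6430 = +26.6229 (running +104.1455)
  i=8: 6.3871·1.5059 − 3.8614·-1.9945 = +17.3199 (running +121.4654)
Area = |Σ|/2 = |121.4654|/2 = 60.7327

Area at t=0.751: 60.7327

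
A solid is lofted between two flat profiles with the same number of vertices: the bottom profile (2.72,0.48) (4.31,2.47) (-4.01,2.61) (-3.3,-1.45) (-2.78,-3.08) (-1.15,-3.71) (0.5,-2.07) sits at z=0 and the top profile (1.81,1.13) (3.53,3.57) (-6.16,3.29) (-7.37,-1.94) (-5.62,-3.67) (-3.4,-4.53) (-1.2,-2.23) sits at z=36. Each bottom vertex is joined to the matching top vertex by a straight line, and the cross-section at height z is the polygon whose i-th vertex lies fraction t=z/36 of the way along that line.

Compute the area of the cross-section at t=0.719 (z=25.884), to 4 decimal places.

Area at t=0.719: 46.5804

Cross-section at t=0.719: each vertex is (1-t)·p0[i] + t·p1[i].
  v1: (1-0.719)·(2.72,0.48) + 0.719·(1.81,1.13) = (2.0657,0.9473)
  v2: (1-0.719)·(4.31,2.47) + 0.719·(3.53,3.57) = (3.7492,3.2609)
  v3: (1-0.719)·(-4.01,2.61) + 0.719·(-6.16,3.29) = (-5.5558,3.0989)
  v4: (1-0.719)·(-3.3,-1.45) + 0.719·(-7.37,-1.94) = (-6.2263,-1.8023)
  v5: (1-0.719)·(-2.78,-3.08) + 0.719·(-5.62,-3.67) = (-4.8220,-3.5042)
  v6: (1-0.719)·(-1.15,-3.71) + 0.719·(-3.4,-4.53) = (-2.7677,-4.2996)
  v7: (1-0.719)·(0.5,-2.07) + 0.719·(-1.2,-2.23) = (-0.7223,-2.1850)
Shoelace sum Σ(x_i·y_{i+1} − x_{i+1}·y_i):
  i=1: 2.0657·3.2609 − 3.7492·0.9473 = +3.1843 (running +3.1843)
  i=2: 3.7492·3.0989 − -5.5558·3.2609 = +29.7355 (running +32.9198)
  i=3: -5.5558·-1.8023 − -6.2263·3.0989 = +29.3083 (running +62.2280)
  i=4: -6.2263·-3.5042 − -4.8220·-1.8023 = +13.1277 (running +75.3557)
  i=5: -4.8220·-4.2996 − -2.7677·-3.5042 = +11.0336 (running +86.3894)
  i=6: -2.7677·-2.1850 − -0.7223·-4.2996 = +2.9421 (running +89.3314)
  i=7: -0.7223·0.9473 − 2.0657·-2.1850 = +3.8294 (running +93.1608)
Area = |Σ|/2 = |93.1608|/2 = 46.5804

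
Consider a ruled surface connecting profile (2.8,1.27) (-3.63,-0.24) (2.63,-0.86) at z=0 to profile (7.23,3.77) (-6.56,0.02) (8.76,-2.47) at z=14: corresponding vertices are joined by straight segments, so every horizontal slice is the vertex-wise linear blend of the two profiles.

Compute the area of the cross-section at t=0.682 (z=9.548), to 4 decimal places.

Area at t=0.682: 29.7431

Cross-section at t=0.682: each vertex is (1-t)·p0[i] + t·p1[i].
  v1: (1-0.682)·(2.8,1.27) + 0.682·(7.23,3.77) = (5.8213,2.9750)
  v2: (1-0.682)·(-3.63,-0.24) + 0.682·(-6.56,0.02) = (-5.6283,-0.0627)
  v3: (1-0.682)·(2.63,-0.86) + 0.682·(8.76,-2.47) = (6.8107,-1.9580)
Shoelace sum Σ(x_i·y_{i+1} − x_{i+1}·y_i):
  i=1: 5.8213·-0.0627 − -5.6283·2.9750 = +16.3792 (running +16.3792)
  i=2: -5.6283·-1.9580 − 6.8107·-0.0627 = +11.4471 (running +27.8263)
  i=3: 6.8107·2.9750 − 5.8213·-1.9580 = +31.6599 (running +59.4862)
Area = |Σ|/2 = |59.4862|/2 = 29.7431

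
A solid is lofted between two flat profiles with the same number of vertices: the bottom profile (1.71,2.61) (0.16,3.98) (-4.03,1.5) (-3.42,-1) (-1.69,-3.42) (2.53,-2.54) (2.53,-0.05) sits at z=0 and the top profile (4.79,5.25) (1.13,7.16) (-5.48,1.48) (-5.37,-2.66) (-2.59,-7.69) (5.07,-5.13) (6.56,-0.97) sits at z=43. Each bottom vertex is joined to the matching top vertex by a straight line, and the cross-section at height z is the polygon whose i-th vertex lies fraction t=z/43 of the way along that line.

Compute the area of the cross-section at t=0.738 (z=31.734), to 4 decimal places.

Cross-section at t=0.738: each vertex is (1-t)·p0[i] + t·p1[i].
  v1: (1-0.738)·(1.71,2.61) + 0.738·(4.79,5.25) = (3.9830,4.5583)
  v2: (1-0.738)·(0.16,3.98) + 0.738·(1.13,7.16) = (0.8759,6.3268)
  v3: (1-0.738)·(-4.03,1.5) + 0.738·(-5.48,1.48) = (-5.1001,1.4852)
  v4: (1-0.738)·(-3.42,-1) + 0.738·(-5.37,-2.66) = (-4.8591,-2.2251)
  v5: (1-0.738)·(-1.69,-3.42) + 0.738·(-2.59,-7.69) = (-2.3542,-6.5713)
  v6: (1-0.738)·(2.53,-2.54) + 0.738·(5.07,-5.13) = (4.4045,-4.4514)
  v7: (1-0.738)·(2.53,-0.05) + 0.738·(6.56,-0.97) = (5.5041,-0.7290)
Shoelace sum Σ(x_i·y_{i+1} − x_{i+1}·y_i):
  i=1: 3.9830·6.3268 − 0.8759·4.5583 = +21.2076 (running +21.2076)
  i=2: 0.8759·1.4852 − -5.1001·6.3268 = +33.5684 (running +54.7760)
  i=3: -5.1001·-2.2251 − -4.8591·1.4852 = +18.5651 (running +73.3410)
  i=4: -4.8591·-6.5713 − -2.3542·-2.2251 = +26.6921 (running +100.0332)
  i=5: -2.3542·-4.4514 − 4.4045·-6.5713 = +39.4228 (running +139.4560)
  i=6: 4.4045·-0.7290 − 5.5041·-4.4514 = +21.2905 (running +160.7465)
  i=7: 5.5041·4.5583 − 3.9830·-0.7290 = +27.9931 (running +188.7396)
Area = |Σ|/2 = |188.7396|/2 = 94.3698

Area at t=0.738: 94.3698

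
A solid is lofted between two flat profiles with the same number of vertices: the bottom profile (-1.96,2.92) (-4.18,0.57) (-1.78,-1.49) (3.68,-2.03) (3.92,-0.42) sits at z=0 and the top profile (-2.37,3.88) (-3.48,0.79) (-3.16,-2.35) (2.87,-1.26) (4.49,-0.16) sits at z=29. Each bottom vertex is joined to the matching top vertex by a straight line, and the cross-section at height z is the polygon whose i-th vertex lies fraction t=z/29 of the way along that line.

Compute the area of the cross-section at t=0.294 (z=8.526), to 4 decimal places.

Cross-section at t=0.294: each vertex is (1-t)·p0[i] + t·p1[i].
  v1: (1-0.294)·(-1.96,2.92) + 0.294·(-2.37,3.88) = (-2.0805,3.2022)
  v2: (1-0.294)·(-4.18,0.57) + 0.294·(-3.48,0.79) = (-3.9742,0.6347)
  v3: (1-0.294)·(-1.78,-1.49) + 0.294·(-3.16,-2.35) = (-2.1857,-1.7428)
  v4: (1-0.294)·(3.68,-2.03) + 0.294·(2.87,-1.26) = (3.4419,-1.8036)
  v5: (1-0.294)·(3.92,-0.42) + 0.294·(4.49,-0.16) = (4.0876,-0.3436)
Shoelace sum Σ(x_i·y_{i+1} − x_{i+1}·y_i):
  i=1: -2.0805·0.6347 − -3.9742·3.2022 = +11.4059 (running +11.4059)
  i=2: -3.9742·-1.7428 − -2.1857·0.6347 = +8.3136 (running +19.7195)
  i=3: -2.1857·-1.8036 − 3.4419·-1.7428 = +9.9408 (running +29.6603)
  i=4: 3.4419·-0.3436 − 4.0876·-1.8036 = +6.1900 (running +35.8503)
  i=5: 4.0876·3.2022 − -2.0805·-0.3436 = +12.3746 (running +48.2249)
Area = |Σ|/2 = |48.2249|/2 = 24.1124

Area at t=0.294: 24.1124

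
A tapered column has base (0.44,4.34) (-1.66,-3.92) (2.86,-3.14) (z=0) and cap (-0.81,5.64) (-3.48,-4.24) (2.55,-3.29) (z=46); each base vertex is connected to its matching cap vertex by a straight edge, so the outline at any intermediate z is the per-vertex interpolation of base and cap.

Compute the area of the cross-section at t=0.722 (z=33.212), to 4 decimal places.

Area at t=0.722: 25.3175

Cross-section at t=0.722: each vertex is (1-t)·p0[i] + t·p1[i].
  v1: (1-0.722)·(0.44,4.34) + 0.722·(-0.81,5.64) = (-0.4625,5.2786)
  v2: (1-0.722)·(-1.66,-3.92) + 0.722·(-3.48,-4.24) = (-2.9740,-4.1510)
  v3: (1-0.722)·(2.86,-3.14) + 0.722·(2.55,-3.29) = (2.6362,-3.2483)
Shoelace sum Σ(x_i·y_{i+1} − x_{i+1}·y_i):
  i=1: -0.4625·-4.1510 − -2.9740·5.2786 = +17.6186 (running +17.6186)
  i=2: -2.9740·-3.2483 − 2.6362·-4.1510 = +20.6035 (running +38.2221)
  i=3: 2.6362·5.2786 − -0.4625·-3.2483 = +12.4130 (running +50.6351)
Area = |Σ|/2 = |50.6351|/2 = 25.3175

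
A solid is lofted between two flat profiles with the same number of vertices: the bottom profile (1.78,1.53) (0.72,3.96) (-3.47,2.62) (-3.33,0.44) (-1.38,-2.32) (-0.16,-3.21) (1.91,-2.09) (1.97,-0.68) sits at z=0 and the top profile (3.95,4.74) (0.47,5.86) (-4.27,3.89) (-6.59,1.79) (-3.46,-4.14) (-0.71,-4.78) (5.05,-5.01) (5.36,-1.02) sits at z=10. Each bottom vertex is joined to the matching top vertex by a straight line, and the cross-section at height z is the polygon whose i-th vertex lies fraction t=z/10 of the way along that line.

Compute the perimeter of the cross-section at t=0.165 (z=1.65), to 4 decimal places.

Cross-section at t=0.165: each vertex is (1-t)·p0[i] + t·p1[i].
  v1: (1-0.165)·(1.78,1.53) + 0.165·(3.95,4.74) = (2.1380,2.0596)
  v2: (1-0.165)·(0.72,3.96) + 0.165·(0.47,5.86) = (0.6787,4.2735)
  v3: (1-0.165)·(-3.47,2.62) + 0.165·(-4.27,3.89) = (-3.6020,2.8296)
  v4: (1-0.165)·(-3.33,0.44) + 0.165·(-6.59,1.79) = (-3.8679,0.6627)
  v5: (1-0.165)·(-1.38,-2.32) + 0.165·(-3.46,-4.14) = (-1.7232,-2.6203)
  v6: (1-0.165)·(-0.16,-3.21) + 0.165·(-0.71,-4.78) = (-0.2508,-3.4690)
  v7: (1-0.165)·(1.91,-2.09) + 0.165·(5.05,-5.01) = (2.4281,-2.5718)
  v8: (1-0.165)·(1.97,-0.68) + 0.165·(5.36,-1.02) = (2.5293,-0.7361)
Perimeter = Σ |v_{i+1} − v_i|:
  edge 1→2: √(-1.4593² + 2.2139²) = 2.6515 (running 2.6515)
  edge 2→3: √(-4.2808² + -1.4440²) = 4.5177 (running 7.1693)
  edge 3→4: √(-0.2659² + -2.1668²) = 2.1831 (running 9.3523)
  edge 4→5: √(2.1447² + -3.2830²) = 3.9215 (running 13.2738)
  edge 5→6: √(1.4724² + -0.8487²) = 1.6996 (running 14.9734)
  edge 6→7: √(2.6788² + 0.8973²) = 2.8251 (running 17.7985)
  edge 7→8: √(0.1013² + 1.8357²) = 1.8385 (running 19.6370)
  edge 8→1: √(-0.3913² + 2.7957²) = 2.8230 (running 22.4600)
Perimeter = 22.4600

Perimeter at t=0.165: 22.4600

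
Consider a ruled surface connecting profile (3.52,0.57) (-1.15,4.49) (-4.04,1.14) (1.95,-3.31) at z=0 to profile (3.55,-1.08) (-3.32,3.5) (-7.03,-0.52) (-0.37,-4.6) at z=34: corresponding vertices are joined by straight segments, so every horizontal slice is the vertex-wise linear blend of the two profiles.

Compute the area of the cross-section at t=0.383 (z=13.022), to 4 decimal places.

Cross-section at t=0.383: each vertex is (1-t)·p0[i] + t·p1[i].
  v1: (1-0.383)·(3.52,0.57) + 0.383·(3.55,-1.08) = (3.5315,-0.0620)
  v2: (1-0.383)·(-1.15,4.49) + 0.383·(-3.32,3.5) = (-1.9811,4.1108)
  v3: (1-0.383)·(-4.04,1.14) + 0.383·(-7.03,-0.52) = (-5.1852,0.5042)
  v4: (1-0.383)·(1.95,-3.31) + 0.383·(-0.37,-4.6) = (1.0614,-3.8041)
Shoelace sum Σ(x_i·y_{i+1} − x_{i+1}·y_i):
  i=1: 3.5315·4.1108 − -1.9811·-0.0620 = +14.3946 (running +14.3946)
  i=2: -1.9811·0.5042 − -5.1852·4.1108 = +20.3164 (running +34.7111)
  i=3: -5.1852·-3.8041 − 1.0614·0.5042 = +19.1896 (running +53.9006)
  i=4: 1.0614·-0.0620 − 3.5315·-3.8041 = +13.3683 (running +67.2689)
Area = |Σ|/2 = |67.2689|/2 = 33.6344

Area at t=0.383: 33.6344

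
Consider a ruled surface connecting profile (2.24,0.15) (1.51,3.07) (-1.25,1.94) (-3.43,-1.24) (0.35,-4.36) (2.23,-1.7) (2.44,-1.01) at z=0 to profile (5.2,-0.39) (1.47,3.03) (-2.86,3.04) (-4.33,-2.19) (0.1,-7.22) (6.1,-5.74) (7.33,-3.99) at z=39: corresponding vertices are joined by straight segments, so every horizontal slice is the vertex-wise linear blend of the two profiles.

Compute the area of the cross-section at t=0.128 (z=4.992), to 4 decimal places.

Area at t=0.128: 30.5594

Cross-section at t=0.128: each vertex is (1-t)·p0[i] + t·p1[i].
  v1: (1-0.128)·(2.24,0.15) + 0.128·(5.2,-0.39) = (2.6189,0.0809)
  v2: (1-0.128)·(1.51,3.07) + 0.128·(1.47,3.03) = (1.5049,3.0649)
  v3: (1-0.128)·(-1.25,1.94) + 0.128·(-2.86,3.04) = (-1.4561,2.0808)
  v4: (1-0.128)·(-3.43,-1.24) + 0.128·(-4.33,-2.19) = (-3.5452,-1.3616)
  v5: (1-0.128)·(0.35,-4.36) + 0.128·(0.1,-7.22) = (0.3180,-4.7261)
  v6: (1-0.128)·(2.23,-1.7) + 0.128·(6.1,-5.74) = (2.7254,-2.2171)
  v7: (1-0.128)·(2.44,-1.01) + 0.128·(7.33,-3.99) = (3.0659,-1.3914)
Shoelace sum Σ(x_i·y_{i+1} − x_{i+1}·y_i):
  i=1: 2.6189·3.0649 − 1.5049·0.0809 = +7.9048 (running +7.9048)
  i=2: 1.5049·2.0808 − -1.4561·3.0649 = +7.5941 (running +15.4989)
  i=3: -1.4561·-1.3616 − -3.5452·2.0808 = +9.3595 (running +24.8584)
  i=4: -3.5452·-4.7261 − 0.3180·-1.3616 = +17.1879 (running +42.0462)
  i=5: 0.3180·-2.2171 − 2.7254·-4.7261 = +12.1752 (running +54.2215)
  i=6: 2.7254·-1.3914 − 3.0659·-2.2171 = +3.0053 (running +57.2268)
  i=7: 3.0659·0.0809 − 2.6189·-1.3914 = +3.8920 (running +61.1188)
Area = |Σ|/2 = |61.1188|/2 = 30.5594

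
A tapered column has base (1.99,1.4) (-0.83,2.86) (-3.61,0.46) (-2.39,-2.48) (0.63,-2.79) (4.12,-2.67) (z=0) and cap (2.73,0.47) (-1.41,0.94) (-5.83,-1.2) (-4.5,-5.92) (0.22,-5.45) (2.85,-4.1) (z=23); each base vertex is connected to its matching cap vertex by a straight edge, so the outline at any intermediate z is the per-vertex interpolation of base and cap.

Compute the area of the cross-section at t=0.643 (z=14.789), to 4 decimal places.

Cross-section at t=0.643: each vertex is (1-t)·p0[i] + t·p1[i].
  v1: (1-0.643)·(1.99,1.4) + 0.643·(2.73,0.47) = (2.4658,0.8020)
  v2: (1-0.643)·(-0.83,2.86) + 0.643·(-1.41,0.94) = (-1.2029,1.6254)
  v3: (1-0.643)·(-3.61,0.46) + 0.643·(-5.83,-1.2) = (-5.0375,-0.6074)
  v4: (1-0.643)·(-2.39,-2.48) + 0.643·(-4.5,-5.92) = (-3.7467,-4.6919)
  v5: (1-0.643)·(0.63,-2.79) + 0.643·(0.22,-5.45) = (0.3664,-4.5004)
  v6: (1-0.643)·(4.12,-2.67) + 0.643·(2.85,-4.1) = (3.3034,-3.5895)
Shoelace sum Σ(x_i·y_{i+1} − x_{i+1}·y_i):
  i=1: 2.4658·1.6254 − -1.2029·0.8020 = +4.9728 (running +4.9728)
  i=2: -1.2029·-0.6074 − -5.0375·1.6254 = +8.9187 (running +13.8915)
  i=3: -5.0375·-4.6919 − -3.7467·-0.6074 = +21.3597 (running +35.2512)
  i=4: -3.7467·-4.5004 − 0.3664·-4.6919 = +18.5807 (running +53.8319)
  i=5: 0.3664·-3.5895 − 3.3034·-4.5004 = +13.5514 (running +67.3833)
  i=6: 3.3034·0.8020 − 2.4658·-3.5895 = +11.5004 (running +78.8837)
Area = |Σ|/2 = |78.8837|/2 = 39.4419

Area at t=0.643: 39.4419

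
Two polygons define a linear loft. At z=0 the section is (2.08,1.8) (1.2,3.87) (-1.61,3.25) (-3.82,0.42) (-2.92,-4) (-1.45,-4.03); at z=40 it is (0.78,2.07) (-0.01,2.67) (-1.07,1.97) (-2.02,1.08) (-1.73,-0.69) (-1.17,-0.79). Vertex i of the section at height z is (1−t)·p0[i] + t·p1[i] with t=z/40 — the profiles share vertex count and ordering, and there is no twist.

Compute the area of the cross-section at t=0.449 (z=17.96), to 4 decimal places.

Area at t=0.449: 15.2584

Cross-section at t=0.449: each vertex is (1-t)·p0[i] + t·p1[i].
  v1: (1-0.449)·(2.08,1.8) + 0.449·(0.78,2.07) = (1.4963,1.9212)
  v2: (1-0.449)·(1.2,3.87) + 0.449·(-0.01,2.67) = (0.6567,3.3312)
  v3: (1-0.449)·(-1.61,3.25) + 0.449·(-1.07,1.97) = (-1.3675,2.6753)
  v4: (1-0.449)·(-3.82,0.42) + 0.449·(-2.02,1.08) = (-3.0118,0.7163)
  v5: (1-0.449)·(-2.92,-4) + 0.449·(-1.73,-0.69) = (-2.3857,-2.5138)
  v6: (1-0.449)·(-1.45,-4.03) + 0.449·(-1.17,-0.79) = (-1.3243,-2.5752)
Shoelace sum Σ(x_i·y_{i+1} − x_{i+1}·y_i):
  i=1: 1.4963·3.3312 − 0.6567·1.9212 = +3.7228 (running +3.7228)
  i=2: 0.6567·2.6753 − -1.3675·3.3312 = +6.3124 (running +10.0352)
  i=3: -1.3675·0.7163 − -3.0118·2.6753 = +7.0778 (running +17.1130)
  i=4: -3.0118·-2.5138 − -2.3857·0.7163 = +9.2801 (running +26.3931)
  i=5: -2.3857·-2.5752 − -1.3243·-2.5138 = +2.8147 (running +29.2078)
  i=6: -1.3243·1.9212 − 1.4963·-2.5752 = +1.3091 (running +30.5169)
Area = |Σ|/2 = |30.5169|/2 = 15.2584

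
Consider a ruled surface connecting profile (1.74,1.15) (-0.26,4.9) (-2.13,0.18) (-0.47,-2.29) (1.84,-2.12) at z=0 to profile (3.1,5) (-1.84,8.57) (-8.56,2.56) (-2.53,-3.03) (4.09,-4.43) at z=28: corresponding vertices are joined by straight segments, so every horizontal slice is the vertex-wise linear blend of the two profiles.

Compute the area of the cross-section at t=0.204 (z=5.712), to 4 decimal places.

Cross-section at t=0.204: each vertex is (1-t)·p0[i] + t·p1[i].
  v1: (1-0.204)·(1.74,1.15) + 0.204·(3.1,5) = (2.0174,1.9354)
  v2: (1-0.204)·(-0.26,4.9) + 0.204·(-1.84,8.57) = (-0.5823,5.6487)
  v3: (1-0.204)·(-2.13,0.18) + 0.204·(-8.56,2.56) = (-3.4417,0.6655)
  v4: (1-0.204)·(-0.47,-2.29) + 0.204·(-2.53,-3.03) = (-0.8902,-2.4410)
  v5: (1-0.204)·(1.84,-2.12) + 0.204·(4.09,-4.43) = (2.2990,-2.5912)
Shoelace sum Σ(x_i·y_{i+1} − x_{i+1}·y_i):
  i=1: 2.0174·5.6487 − -0.5823·1.9354 = +12.5229 (running +12.5229)
  i=2: -0.5823·0.6655 − -3.4417·5.6487 = +19.0536 (running +31.5765)
  i=3: -3.4417·-2.4410 − -0.8902·0.6655 = +8.9936 (running +40.5701)
  i=4: -0.8902·-2.5912 − 2.2990·-2.4410 = +7.9186 (running +48.4887)
  i=5: 2.2990·1.9354 − 2.0174·-2.5912 = +9.6772 (running +58.1658)
Area = |Σ|/2 = |58.1658|/2 = 29.0829

Area at t=0.204: 29.0829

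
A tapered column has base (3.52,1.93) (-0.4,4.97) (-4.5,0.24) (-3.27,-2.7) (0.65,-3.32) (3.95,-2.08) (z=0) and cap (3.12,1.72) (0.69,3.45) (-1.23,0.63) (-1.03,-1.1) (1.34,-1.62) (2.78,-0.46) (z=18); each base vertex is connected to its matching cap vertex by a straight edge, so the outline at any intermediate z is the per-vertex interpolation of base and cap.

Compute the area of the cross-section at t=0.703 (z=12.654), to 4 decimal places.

Cross-section at t=0.703: each vertex is (1-t)·p0[i] + t·p1[i].
  v1: (1-0.703)·(3.52,1.93) + 0.703·(3.12,1.72) = (3.2388,1.7824)
  v2: (1-0.703)·(-0.4,4.97) + 0.703·(0.69,3.45) = (0.3663,3.9014)
  v3: (1-0.703)·(-4.5,0.24) + 0.703·(-1.23,0.63) = (-2.2012,0.5142)
  v4: (1-0.703)·(-3.27,-2.7) + 0.703·(-1.03,-1.1) = (-1.6953,-1.5752)
  v5: (1-0.703)·(0.65,-3.32) + 0.703·(1.34,-1.62) = (1.1351,-2.1249)
  v6: (1-0.703)·(3.95,-2.08) + 0.703·(2.78,-0.46) = (3.1275,-0.9411)
Shoelace sum Σ(x_i·y_{i+1} − x_{i+1}·y_i):
  i=1: 3.2388·3.9014 − 0.3663·1.7824 = +11.9832 (running +11.9832)
  i=2: 0.3663·0.5142 − -2.2012·3.9014 = +8.7761 (running +20.7593)
  i=3: -2.2012·-1.5752 − -1.6953·0.5142 = +4.3390 (running +25.0983)
  i=4: -1.6953·-2.1249 − 1.1351·-1.5752 = +5.3903 (running +30.4885)
  i=5: 1.1351·-0.9411 − 3.1275·-2.1249 = +5.5773 (running +36.0659)
  i=6: 3.1275·1.7824 − 3.2388·-0.9411 = +8.6225 (running +44.6884)
Area = |Σ|/2 = |44.6884|/2 = 22.3442

Area at t=0.703: 22.3442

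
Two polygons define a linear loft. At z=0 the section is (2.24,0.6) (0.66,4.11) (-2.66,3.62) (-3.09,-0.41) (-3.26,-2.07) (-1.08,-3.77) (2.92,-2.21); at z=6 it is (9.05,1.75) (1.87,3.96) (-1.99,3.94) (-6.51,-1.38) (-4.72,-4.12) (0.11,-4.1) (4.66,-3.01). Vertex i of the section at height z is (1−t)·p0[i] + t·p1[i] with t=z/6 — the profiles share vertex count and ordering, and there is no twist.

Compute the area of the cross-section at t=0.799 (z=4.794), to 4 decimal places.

Area at t=0.799: 73.9759

Cross-section at t=0.799: each vertex is (1-t)·p0[i] + t·p1[i].
  v1: (1-0.799)·(2.24,0.6) + 0.799·(9.05,1.75) = (7.6812,1.5189)
  v2: (1-0.799)·(0.66,4.11) + 0.799·(1.87,3.96) = (1.6268,3.9901)
  v3: (1-0.799)·(-2.66,3.62) + 0.799·(-1.99,3.94) = (-2.1247,3.8757)
  v4: (1-0.799)·(-3.09,-0.41) + 0.799·(-6.51,-1.38) = (-5.8226,-1.1850)
  v5: (1-0.799)·(-3.26,-2.07) + 0.799·(-4.72,-4.12) = (-4.4265,-3.7080)
  v6: (1-0.799)·(-1.08,-3.77) + 0.799·(0.11,-4.1) = (-0.1292,-4.0337)
  v7: (1-0.799)·(2.92,-2.21) + 0.799·(4.66,-3.01) = (4.3103,-2.8492)
Shoelace sum Σ(x_i·y_{i+1} − x_{i+1}·y_i):
  i=1: 7.6812·3.9901 − 1.6268·1.5189 = +28.1783 (running +28.1783)
  i=2: 1.6268·3.8757 − -2.1247·3.9901 = +14.7827 (running +42.9609)
  i=3: -2.1247·-1.1850 − -5.8226·3.8757 = +25.0843 (running +68.0452)
  i=4: -5.8226·-3.7080 − -4.4265·-1.1850 = +16.3443 (running +84.3894)
  i=5: -4.4265·-4.0337 − -0.1292·-3.7080 = +17.3762 (running +101.7656)
  i=6: -0.1292·-2.8492 − 4.3103·-4.0337 = +17.7543 (running +119.5199)
  i=7: 4.3103·1.5189 − 7.6812·-2.8492 = +28.4319 (running +147.9517)
Area = |Σ|/2 = |147.9517|/2 = 73.9759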